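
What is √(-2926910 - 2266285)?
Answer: I*√5193195 ≈ 2278.9*I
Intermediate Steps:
√(-2926910 - 2266285) = √(-5193195) = I*√5193195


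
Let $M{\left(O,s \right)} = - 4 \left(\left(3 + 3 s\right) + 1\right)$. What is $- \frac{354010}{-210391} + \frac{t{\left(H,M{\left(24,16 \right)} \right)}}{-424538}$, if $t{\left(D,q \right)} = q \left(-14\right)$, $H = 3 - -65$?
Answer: $\frac{74839019394}{44659487179} \approx 1.6758$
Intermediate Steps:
$M{\left(O,s \right)} = -16 - 12 s$ ($M{\left(O,s \right)} = - 4 \left(4 + 3 s\right) = -16 - 12 s$)
$H = 68$ ($H = 3 + 65 = 68$)
$t{\left(D,q \right)} = - 14 q$
$- \frac{354010}{-210391} + \frac{t{\left(H,M{\left(24,16 \right)} \right)}}{-424538} = - \frac{354010}{-210391} + \frac{\left(-14\right) \left(-16 - 192\right)}{-424538} = \left(-354010\right) \left(- \frac{1}{210391}\right) + - 14 \left(-16 - 192\right) \left(- \frac{1}{424538}\right) = \frac{354010}{210391} + \left(-14\right) \left(-208\right) \left(- \frac{1}{424538}\right) = \frac{354010}{210391} + 2912 \left(- \frac{1}{424538}\right) = \frac{354010}{210391} - \frac{1456}{212269} = \frac{74839019394}{44659487179}$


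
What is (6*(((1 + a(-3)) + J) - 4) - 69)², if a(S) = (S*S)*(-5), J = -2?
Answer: 136161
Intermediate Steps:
a(S) = -5*S² (a(S) = S²*(-5) = -5*S²)
(6*(((1 + a(-3)) + J) - 4) - 69)² = (6*(((1 - 5*(-3)²) - 2) - 4) - 69)² = (6*(((1 - 5*9) - 2) - 4) - 69)² = (6*(((1 - 45) - 2) - 4) - 69)² = (6*((-44 - 2) - 4) - 69)² = (6*(-46 - 4) - 69)² = (6*(-50) - 69)² = (-300 - 69)² = (-369)² = 136161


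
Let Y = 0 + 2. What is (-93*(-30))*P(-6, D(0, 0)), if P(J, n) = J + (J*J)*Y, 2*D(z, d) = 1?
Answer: 184140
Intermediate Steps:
D(z, d) = ½ (D(z, d) = (½)*1 = ½)
Y = 2
P(J, n) = J + 2*J² (P(J, n) = J + (J*J)*2 = J + J²*2 = J + 2*J²)
(-93*(-30))*P(-6, D(0, 0)) = (-93*(-30))*(-6*(1 + 2*(-6))) = 2790*(-6*(1 - 12)) = 2790*(-6*(-11)) = 2790*66 = 184140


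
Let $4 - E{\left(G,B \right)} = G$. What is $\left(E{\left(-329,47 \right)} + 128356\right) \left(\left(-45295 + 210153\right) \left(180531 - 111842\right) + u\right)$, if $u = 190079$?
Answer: $1457289838383049$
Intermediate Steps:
$E{\left(G,B \right)} = 4 - G$
$\left(E{\left(-329,47 \right)} + 128356\right) \left(\left(-45295 + 210153\right) \left(180531 - 111842\right) + u\right) = \left(\left(4 - -329\right) + 128356\right) \left(\left(-45295 + 210153\right) \left(180531 - 111842\right) + 190079\right) = \left(\left(4 + 329\right) + 128356\right) \left(164858 \cdot 68689 + 190079\right) = \left(333 + 128356\right) \left(11323931162 + 190079\right) = 128689 \cdot 11324121241 = 1457289838383049$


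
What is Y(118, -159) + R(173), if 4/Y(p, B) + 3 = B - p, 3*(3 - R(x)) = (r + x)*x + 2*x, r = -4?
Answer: -690061/70 ≈ -9858.0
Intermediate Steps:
R(x) = 3 - 2*x/3 - x*(-4 + x)/3 (R(x) = 3 - ((-4 + x)*x + 2*x)/3 = 3 - (x*(-4 + x) + 2*x)/3 = 3 - (2*x + x*(-4 + x))/3 = 3 + (-2*x/3 - x*(-4 + x)/3) = 3 - 2*x/3 - x*(-4 + x)/3)
Y(p, B) = 4/(-3 + B - p) (Y(p, B) = 4/(-3 + (B - p)) = 4/(-3 + B - p))
Y(118, -159) + R(173) = -4/(3 + 118 - 1*(-159)) + (3 - ⅓*173² + (⅔)*173) = -4/(3 + 118 + 159) + (3 - ⅓*29929 + 346/3) = -4/280 + (3 - 29929/3 + 346/3) = -4*1/280 - 9858 = -1/70 - 9858 = -690061/70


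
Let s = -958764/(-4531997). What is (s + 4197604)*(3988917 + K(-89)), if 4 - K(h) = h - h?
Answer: 75883357090328705792/4531997 ≈ 1.6744e+13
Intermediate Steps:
s = 958764/4531997 (s = -958764*(-1/4531997) = 958764/4531997 ≈ 0.21155)
K(h) = 4 (K(h) = 4 - (h - h) = 4 - 1*0 = 4 + 0 = 4)
(s + 4197604)*(3988917 + K(-89)) = (958764/4531997 + 4197604)*(3988917 + 4) = (19023529693952/4531997)*3988921 = 75883357090328705792/4531997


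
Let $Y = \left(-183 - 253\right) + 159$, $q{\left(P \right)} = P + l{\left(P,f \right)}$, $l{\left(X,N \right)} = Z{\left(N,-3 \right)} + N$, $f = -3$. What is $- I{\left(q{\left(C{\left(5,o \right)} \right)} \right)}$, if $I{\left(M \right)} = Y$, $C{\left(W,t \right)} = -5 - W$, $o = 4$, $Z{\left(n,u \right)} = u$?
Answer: $277$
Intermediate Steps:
$l{\left(X,N \right)} = -3 + N$
$q{\left(P \right)} = -6 + P$ ($q{\left(P \right)} = P - 6 = -6 + P$)
$Y = -277$ ($Y = -436 + 159 = -277$)
$I{\left(M \right)} = -277$
$- I{\left(q{\left(C{\left(5,o \right)} \right)} \right)} = \left(-1\right) \left(-277\right) = 277$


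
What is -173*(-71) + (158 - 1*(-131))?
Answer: 12572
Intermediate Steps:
-173*(-71) + (158 - 1*(-131)) = 12283 + (158 + 131) = 12283 + 289 = 12572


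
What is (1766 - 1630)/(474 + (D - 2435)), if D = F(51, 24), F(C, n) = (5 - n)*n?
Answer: -136/2417 ≈ -0.056268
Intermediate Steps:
F(C, n) = n*(5 - n)
D = -456 (D = 24*(5 - 1*24) = 24*(5 - 24) = 24*(-19) = -456)
(1766 - 1630)/(474 + (D - 2435)) = (1766 - 1630)/(474 + (-456 - 2435)) = 136/(474 - 2891) = 136/(-2417) = 136*(-1/2417) = -136/2417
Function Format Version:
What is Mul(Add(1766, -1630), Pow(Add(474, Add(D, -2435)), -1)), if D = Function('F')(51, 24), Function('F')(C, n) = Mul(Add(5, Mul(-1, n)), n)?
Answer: Rational(-136, 2417) ≈ -0.056268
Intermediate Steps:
Function('F')(C, n) = Mul(n, Add(5, Mul(-1, n)))
D = -456 (D = Mul(24, Add(5, Mul(-1, 24))) = Mul(24, Add(5, -24)) = Mul(24, -19) = -456)
Mul(Add(1766, -1630), Pow(Add(474, Add(D, -2435)), -1)) = Mul(Add(1766, -1630), Pow(Add(474, Add(-456, -2435)), -1)) = Mul(136, Pow(Add(474, -2891), -1)) = Mul(136, Pow(-2417, -1)) = Mul(136, Rational(-1, 2417)) = Rational(-136, 2417)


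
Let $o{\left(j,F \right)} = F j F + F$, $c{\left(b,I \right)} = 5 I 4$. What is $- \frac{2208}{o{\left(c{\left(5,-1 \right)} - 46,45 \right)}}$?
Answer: $\frac{736}{44535} \approx 0.016526$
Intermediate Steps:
$c{\left(b,I \right)} = 20 I$
$o{\left(j,F \right)} = F + j F^{2}$ ($o{\left(j,F \right)} = j F^{2} + F = F + j F^{2}$)
$- \frac{2208}{o{\left(c{\left(5,-1 \right)} - 46,45 \right)}} = - \frac{2208}{45 \left(1 + 45 \left(20 \left(-1\right) - 46\right)\right)} = - \frac{2208}{45 \left(1 + 45 \left(-20 - 46\right)\right)} = - \frac{2208}{45 \left(1 + 45 \left(-66\right)\right)} = - \frac{2208}{45 \left(1 - 2970\right)} = - \frac{2208}{45 \left(-2969\right)} = - \frac{2208}{-133605} = \left(-2208\right) \left(- \frac{1}{133605}\right) = \frac{736}{44535}$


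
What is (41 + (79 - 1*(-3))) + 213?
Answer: 336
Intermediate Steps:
(41 + (79 - 1*(-3))) + 213 = (41 + (79 + 3)) + 213 = (41 + 82) + 213 = 123 + 213 = 336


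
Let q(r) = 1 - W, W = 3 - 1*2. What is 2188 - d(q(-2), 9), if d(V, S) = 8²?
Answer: 2124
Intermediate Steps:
W = 1 (W = 3 - 2 = 1)
q(r) = 0 (q(r) = 1 - 1*1 = 1 - 1 = 0)
d(V, S) = 64
2188 - d(q(-2), 9) = 2188 - 1*64 = 2188 - 64 = 2124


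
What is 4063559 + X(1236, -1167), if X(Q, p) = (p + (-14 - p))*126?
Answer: 4061795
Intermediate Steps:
X(Q, p) = -1764 (X(Q, p) = -14*126 = -1764)
4063559 + X(1236, -1167) = 4063559 - 1764 = 4061795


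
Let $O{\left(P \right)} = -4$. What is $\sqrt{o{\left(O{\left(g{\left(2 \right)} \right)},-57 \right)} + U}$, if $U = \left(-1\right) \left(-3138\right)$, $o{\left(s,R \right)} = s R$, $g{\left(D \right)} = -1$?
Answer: $3 \sqrt{374} \approx 58.017$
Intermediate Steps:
$o{\left(s,R \right)} = R s$
$U = 3138$
$\sqrt{o{\left(O{\left(g{\left(2 \right)} \right)},-57 \right)} + U} = \sqrt{\left(-57\right) \left(-4\right) + 3138} = \sqrt{228 + 3138} = \sqrt{3366} = 3 \sqrt{374}$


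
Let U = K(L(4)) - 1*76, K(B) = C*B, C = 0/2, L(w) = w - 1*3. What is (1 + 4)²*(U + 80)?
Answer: 100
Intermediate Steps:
L(w) = -3 + w (L(w) = w - 3 = -3 + w)
C = 0 (C = (½)*0 = 0)
K(B) = 0 (K(B) = 0*B = 0)
U = -76 (U = 0 - 1*76 = 0 - 76 = -76)
(1 + 4)²*(U + 80) = (1 + 4)²*(-76 + 80) = 5²*4 = 25*4 = 100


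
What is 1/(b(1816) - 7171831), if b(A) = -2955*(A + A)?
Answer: -1/17904391 ≈ -5.5852e-8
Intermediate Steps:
b(A) = -5910*A
1/(b(1816) - 7171831) = 1/(-5910*1816 - 7171831) = 1/(-10732560 - 7171831) = 1/(-17904391) = -1/17904391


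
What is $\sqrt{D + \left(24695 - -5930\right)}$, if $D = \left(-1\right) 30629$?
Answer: $2 i \approx 2.0 i$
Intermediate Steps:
$D = -30629$
$\sqrt{D + \left(24695 - -5930\right)} = \sqrt{-30629 + \left(24695 - -5930\right)} = \sqrt{-30629 + \left(24695 + 5930\right)} = \sqrt{-30629 + 30625} = \sqrt{-4} = 2 i$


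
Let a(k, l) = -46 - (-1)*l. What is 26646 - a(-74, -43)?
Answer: 26735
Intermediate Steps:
a(k, l) = -46 + l
26646 - a(-74, -43) = 26646 - (-46 - 43) = 26646 - 1*(-89) = 26646 + 89 = 26735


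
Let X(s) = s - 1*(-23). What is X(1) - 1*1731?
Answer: -1707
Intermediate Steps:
X(s) = 23 + s (X(s) = s + 23 = 23 + s)
X(1) - 1*1731 = (23 + 1) - 1*1731 = 24 - 1731 = -1707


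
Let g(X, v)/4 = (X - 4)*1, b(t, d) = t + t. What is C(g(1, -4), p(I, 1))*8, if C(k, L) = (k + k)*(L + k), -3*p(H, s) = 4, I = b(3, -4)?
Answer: 2560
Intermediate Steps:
b(t, d) = 2*t
g(X, v) = -16 + 4*X (g(X, v) = 4*((X - 4)*1) = 4*((-4 + X)*1) = 4*(-4 + X) = -16 + 4*X)
I = 6 (I = 2*3 = 6)
p(H, s) = -4/3 (p(H, s) = -⅓*4 = -4/3)
C(k, L) = 2*k*(L + k) (C(k, L) = (2*k)*(L + k) = 2*k*(L + k))
C(g(1, -4), p(I, 1))*8 = (2*(-16 + 4*1)*(-4/3 + (-16 + 4*1)))*8 = (2*(-16 + 4)*(-4/3 + (-16 + 4)))*8 = (2*(-12)*(-4/3 - 12))*8 = (2*(-12)*(-40/3))*8 = 320*8 = 2560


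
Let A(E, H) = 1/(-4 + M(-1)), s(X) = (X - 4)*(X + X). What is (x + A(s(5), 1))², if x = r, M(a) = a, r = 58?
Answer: 83521/25 ≈ 3340.8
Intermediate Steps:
x = 58
s(X) = 2*X*(-4 + X) (s(X) = (-4 + X)*(2*X) = 2*X*(-4 + X))
A(E, H) = -⅕ (A(E, H) = 1/(-4 - 1) = 1/(-5) = -⅕)
(x + A(s(5), 1))² = (58 - ⅕)² = (289/5)² = 83521/25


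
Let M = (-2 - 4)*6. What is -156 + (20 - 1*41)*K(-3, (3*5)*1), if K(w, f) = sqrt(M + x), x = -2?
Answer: -156 - 21*I*sqrt(38) ≈ -156.0 - 129.45*I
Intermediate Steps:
M = -36 (M = -6*6 = -36)
K(w, f) = I*sqrt(38) (K(w, f) = sqrt(-36 - 2) = sqrt(-38) = I*sqrt(38))
-156 + (20 - 1*41)*K(-3, (3*5)*1) = -156 + (20 - 1*41)*(I*sqrt(38)) = -156 + (20 - 41)*(I*sqrt(38)) = -156 - 21*I*sqrt(38)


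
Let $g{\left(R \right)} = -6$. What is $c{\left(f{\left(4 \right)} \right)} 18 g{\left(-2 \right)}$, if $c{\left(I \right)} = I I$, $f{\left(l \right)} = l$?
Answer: $-1728$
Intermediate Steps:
$c{\left(I \right)} = I^{2}$
$c{\left(f{\left(4 \right)} \right)} 18 g{\left(-2 \right)} = 4^{2} \cdot 18 \left(-6\right) = 16 \cdot 18 \left(-6\right) = 288 \left(-6\right) = -1728$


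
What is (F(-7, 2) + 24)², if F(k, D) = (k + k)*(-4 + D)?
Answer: 2704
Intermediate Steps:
F(k, D) = 2*k*(-4 + D) (F(k, D) = (2*k)*(-4 + D) = 2*k*(-4 + D))
(F(-7, 2) + 24)² = (2*(-7)*(-4 + 2) + 24)² = (2*(-7)*(-2) + 24)² = (28 + 24)² = 52² = 2704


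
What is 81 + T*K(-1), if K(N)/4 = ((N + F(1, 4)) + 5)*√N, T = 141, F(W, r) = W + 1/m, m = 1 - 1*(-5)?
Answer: 81 + 2914*I ≈ 81.0 + 2914.0*I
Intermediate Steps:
m = 6 (m = 1 + 5 = 6)
F(W, r) = ⅙ + W (F(W, r) = W + 1/6 = W + ⅙ = ⅙ + W)
K(N) = 4*√N*(37/6 + N) (K(N) = 4*(((N + (⅙ + 1)) + 5)*√N) = 4*(((N + 7/6) + 5)*√N) = 4*(((7/6 + N) + 5)*√N) = 4*((37/6 + N)*√N) = 4*(√N*(37/6 + N)) = 4*√N*(37/6 + N))
81 + T*K(-1) = 81 + 141*(√(-1)*(74/3 + 4*(-1))) = 81 + 141*(I*(74/3 - 4)) = 81 + 141*(I*(62/3)) = 81 + 141*(62*I/3) = 81 + 2914*I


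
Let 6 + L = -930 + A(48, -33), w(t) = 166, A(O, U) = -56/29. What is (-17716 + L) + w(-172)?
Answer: -536150/29 ≈ -18488.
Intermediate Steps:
A(O, U) = -56/29 (A(O, U) = -56*1/29 = -56/29)
L = -27200/29 (L = -6 + (-930 - 56/29) = -6 - 27026/29 = -27200/29 ≈ -937.93)
(-17716 + L) + w(-172) = (-17716 - 27200/29) + 166 = -540964/29 + 166 = -536150/29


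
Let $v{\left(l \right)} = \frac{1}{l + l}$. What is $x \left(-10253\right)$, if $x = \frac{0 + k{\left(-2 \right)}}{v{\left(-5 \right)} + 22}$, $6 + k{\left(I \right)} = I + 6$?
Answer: $\frac{205060}{219} \approx 936.35$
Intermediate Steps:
$k{\left(I \right)} = I$ ($k{\left(I \right)} = -6 + \left(I + 6\right) = -6 + \left(6 + I\right) = I$)
$v{\left(l \right)} = \frac{1}{2 l}$
$x = - \frac{20}{219}$ ($x = \frac{0 - 2}{\frac{1}{2 \left(-5\right)} + 22} = - \frac{2}{\frac{1}{2} \left(- \frac{1}{5}\right) + 22} = - \frac{2}{- \frac{1}{10} + 22} = - \frac{2}{\frac{219}{10}} = \left(-2\right) \frac{10}{219} = - \frac{20}{219} \approx -0.091324$)
$x \left(-10253\right) = \left(- \frac{20}{219}\right) \left(-10253\right) = \frac{205060}{219}$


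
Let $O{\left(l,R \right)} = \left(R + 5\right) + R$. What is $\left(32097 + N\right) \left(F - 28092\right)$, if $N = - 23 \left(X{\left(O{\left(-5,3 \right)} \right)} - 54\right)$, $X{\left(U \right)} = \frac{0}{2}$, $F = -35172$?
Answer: $-2109158496$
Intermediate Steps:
$O{\left(l,R \right)} = 5 + 2 R$ ($O{\left(l,R \right)} = \left(5 + R\right) + R = 5 + 2 R$)
$X{\left(U \right)} = 0$ ($X{\left(U \right)} = 0 \cdot \frac{1}{2} = 0$)
$N = 1242$ ($N = - 23 \left(0 - 54\right) = \left(-23\right) \left(-54\right) = 1242$)
$\left(32097 + N\right) \left(F - 28092\right) = \left(32097 + 1242\right) \left(-35172 - 28092\right) = 33339 \left(-63264\right) = -2109158496$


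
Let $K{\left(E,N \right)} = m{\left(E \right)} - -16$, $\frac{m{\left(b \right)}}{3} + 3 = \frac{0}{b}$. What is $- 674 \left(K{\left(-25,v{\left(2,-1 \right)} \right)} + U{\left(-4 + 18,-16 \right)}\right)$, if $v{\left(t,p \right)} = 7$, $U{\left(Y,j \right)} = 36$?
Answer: $-28982$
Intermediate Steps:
$m{\left(b \right)} = -9$ ($m{\left(b \right)} = -9 + 3 \frac{0}{b} = -9 + 3 \cdot 0 = -9 + 0 = -9$)
$K{\left(E,N \right)} = 7$ ($K{\left(E,N \right)} = -9 - -16 = -9 + 16 = 7$)
$- 674 \left(K{\left(-25,v{\left(2,-1 \right)} \right)} + U{\left(-4 + 18,-16 \right)}\right) = - 674 \left(7 + 36\right) = \left(-674\right) 43 = -28982$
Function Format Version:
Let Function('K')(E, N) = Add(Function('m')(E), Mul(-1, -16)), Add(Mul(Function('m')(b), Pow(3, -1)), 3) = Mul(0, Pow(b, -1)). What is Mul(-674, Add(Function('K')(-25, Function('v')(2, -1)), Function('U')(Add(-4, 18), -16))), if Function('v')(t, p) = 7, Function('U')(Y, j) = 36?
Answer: -28982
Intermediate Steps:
Function('m')(b) = -9 (Function('m')(b) = Add(-9, Mul(3, Mul(0, Pow(b, -1)))) = Add(-9, Mul(3, 0)) = Add(-9, 0) = -9)
Function('K')(E, N) = 7 (Function('K')(E, N) = Add(-9, Mul(-1, -16)) = Add(-9, 16) = 7)
Mul(-674, Add(Function('K')(-25, Function('v')(2, -1)), Function('U')(Add(-4, 18), -16))) = Mul(-674, Add(7, 36)) = Mul(-674, 43) = -28982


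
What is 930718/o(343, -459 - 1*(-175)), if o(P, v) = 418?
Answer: 465359/209 ≈ 2226.6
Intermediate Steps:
930718/o(343, -459 - 1*(-175)) = 930718/418 = 930718*(1/418) = 465359/209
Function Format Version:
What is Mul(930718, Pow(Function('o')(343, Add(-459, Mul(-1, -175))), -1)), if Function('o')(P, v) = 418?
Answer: Rational(465359, 209) ≈ 2226.6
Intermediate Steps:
Mul(930718, Pow(Function('o')(343, Add(-459, Mul(-1, -175))), -1)) = Mul(930718, Pow(418, -1)) = Mul(930718, Rational(1, 418)) = Rational(465359, 209)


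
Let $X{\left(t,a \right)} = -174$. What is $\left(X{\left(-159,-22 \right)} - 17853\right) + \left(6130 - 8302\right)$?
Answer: $-20199$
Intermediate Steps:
$\left(X{\left(-159,-22 \right)} - 17853\right) + \left(6130 - 8302\right) = \left(-174 - 17853\right) + \left(6130 - 8302\right) = -18027 + \left(6130 - 8302\right) = -18027 - 2172 = -20199$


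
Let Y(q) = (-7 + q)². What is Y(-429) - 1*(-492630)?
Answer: 682726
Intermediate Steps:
Y(-429) - 1*(-492630) = (-7 - 429)² - 1*(-492630) = (-436)² + 492630 = 190096 + 492630 = 682726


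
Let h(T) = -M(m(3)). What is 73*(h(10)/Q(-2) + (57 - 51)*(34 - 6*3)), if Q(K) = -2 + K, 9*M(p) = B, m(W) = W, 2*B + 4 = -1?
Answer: 504211/72 ≈ 7002.9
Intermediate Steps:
B = -5/2 (B = -2 + (½)*(-1) = -2 - ½ = -5/2 ≈ -2.5000)
M(p) = -5/18 (M(p) = (⅑)*(-5/2) = -5/18)
h(T) = 5/18 (h(T) = -1*(-5/18) = 5/18)
73*(h(10)/Q(-2) + (57 - 51)*(34 - 6*3)) = 73*(5/(18*(-2 - 2)) + (57 - 51)*(34 - 6*3)) = 73*((5/18)/(-4) + 6*(34 - 18)) = 73*((5/18)*(-¼) + 6*16) = 73*(-5/72 + 96) = 73*(6907/72) = 504211/72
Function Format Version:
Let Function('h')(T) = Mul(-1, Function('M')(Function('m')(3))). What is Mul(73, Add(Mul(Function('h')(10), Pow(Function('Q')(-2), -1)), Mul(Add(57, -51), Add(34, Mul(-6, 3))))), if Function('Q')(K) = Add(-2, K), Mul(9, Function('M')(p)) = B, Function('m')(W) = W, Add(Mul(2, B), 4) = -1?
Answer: Rational(504211, 72) ≈ 7002.9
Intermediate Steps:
B = Rational(-5, 2) (B = Add(-2, Mul(Rational(1, 2), -1)) = Add(-2, Rational(-1, 2)) = Rational(-5, 2) ≈ -2.5000)
Function('M')(p) = Rational(-5, 18) (Function('M')(p) = Mul(Rational(1, 9), Rational(-5, 2)) = Rational(-5, 18))
Function('h')(T) = Rational(5, 18) (Function('h')(T) = Mul(-1, Rational(-5, 18)) = Rational(5, 18))
Mul(73, Add(Mul(Function('h')(10), Pow(Function('Q')(-2), -1)), Mul(Add(57, -51), Add(34, Mul(-6, 3))))) = Mul(73, Add(Mul(Rational(5, 18), Pow(Add(-2, -2), -1)), Mul(Add(57, -51), Add(34, Mul(-6, 3))))) = Mul(73, Add(Mul(Rational(5, 18), Pow(-4, -1)), Mul(6, Add(34, -18)))) = Mul(73, Add(Mul(Rational(5, 18), Rational(-1, 4)), Mul(6, 16))) = Mul(73, Add(Rational(-5, 72), 96)) = Mul(73, Rational(6907, 72)) = Rational(504211, 72)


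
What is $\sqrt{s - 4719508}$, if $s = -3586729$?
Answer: $i \sqrt{8306237} \approx 2882.1 i$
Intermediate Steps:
$\sqrt{s - 4719508} = \sqrt{-3586729 - 4719508} = \sqrt{-8306237} = i \sqrt{8306237}$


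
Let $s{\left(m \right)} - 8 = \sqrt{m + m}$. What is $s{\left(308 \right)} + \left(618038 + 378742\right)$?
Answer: $996788 + 2 \sqrt{154} \approx 9.9681 \cdot 10^{5}$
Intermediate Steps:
$s{\left(m \right)} = 8 + \sqrt{2} \sqrt{m}$ ($s{\left(m \right)} = 8 + \sqrt{m + m} = 8 + \sqrt{2 m} = 8 + \sqrt{2} \sqrt{m}$)
$s{\left(308 \right)} + \left(618038 + 378742\right) = \left(8 + \sqrt{2} \sqrt{308}\right) + \left(618038 + 378742\right) = \left(8 + \sqrt{2} \cdot 2 \sqrt{77}\right) + 996780 = \left(8 + 2 \sqrt{154}\right) + 996780 = 996788 + 2 \sqrt{154}$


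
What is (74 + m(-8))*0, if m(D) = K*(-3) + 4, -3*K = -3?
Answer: 0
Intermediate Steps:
K = 1 (K = -⅓*(-3) = 1)
m(D) = 1 (m(D) = 1*(-3) + 4 = -3 + 4 = 1)
(74 + m(-8))*0 = (74 + 1)*0 = 75*0 = 0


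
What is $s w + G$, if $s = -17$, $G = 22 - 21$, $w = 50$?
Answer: $-849$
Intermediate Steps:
$G = 1$ ($G = 22 - 21 = 1$)
$s w + G = \left(-17\right) 50 + 1 = -850 + 1 = -849$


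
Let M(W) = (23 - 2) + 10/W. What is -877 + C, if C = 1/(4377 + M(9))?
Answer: -34722175/39592 ≈ -877.00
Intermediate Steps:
M(W) = 21 + 10/W
C = 9/39592 (C = 1/(4377 + (21 + 10/9)) = 1/(4377 + 199/9) = 1/(39592/9) = 9/39592 ≈ 0.00022732)
-877 + C = -877 + 9/39592 = -34722175/39592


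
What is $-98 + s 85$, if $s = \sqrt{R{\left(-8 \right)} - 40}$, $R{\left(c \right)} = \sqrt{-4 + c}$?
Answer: $-98 + 85 \sqrt{-40 + 2 i \sqrt{3}} \approx -74.744 + 538.09 i$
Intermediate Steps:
$s = \sqrt{-40 + 2 i \sqrt{3}}$ ($s = \sqrt{\sqrt{-4 - 8} - 40} = \sqrt{\sqrt{-12} - 40} = \sqrt{2 i \sqrt{3} - 40} = \sqrt{-40 + 2 i \sqrt{3}} \approx 0.27361 + 6.3305 i$)
$-98 + s 85 = -98 + \sqrt{-40 + 2 i \sqrt{3}} \cdot 85 = -98 + 85 \sqrt{-40 + 2 i \sqrt{3}}$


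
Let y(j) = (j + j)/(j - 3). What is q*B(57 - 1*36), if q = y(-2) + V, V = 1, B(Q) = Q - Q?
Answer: 0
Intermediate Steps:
y(j) = 2*j/(-3 + j) (y(j) = (2*j)/(-3 + j) = 2*j/(-3 + j))
B(Q) = 0
q = 9/5 (q = 2*(-2)/(-3 - 2) + 1 = 2*(-2)/(-5) + 1 = 2*(-2)*(-⅕) + 1 = ⅘ + 1 = 9/5 ≈ 1.8000)
q*B(57 - 1*36) = (9/5)*0 = 0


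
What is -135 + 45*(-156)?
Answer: -7155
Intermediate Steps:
-135 + 45*(-156) = -135 - 7020 = -7155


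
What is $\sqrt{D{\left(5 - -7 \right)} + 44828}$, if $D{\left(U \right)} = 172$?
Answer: $150 \sqrt{2} \approx 212.13$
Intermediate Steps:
$\sqrt{D{\left(5 - -7 \right)} + 44828} = \sqrt{172 + 44828} = \sqrt{45000} = 150 \sqrt{2}$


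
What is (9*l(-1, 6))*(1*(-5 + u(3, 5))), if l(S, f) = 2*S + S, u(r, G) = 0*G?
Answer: 135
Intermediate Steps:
u(r, G) = 0
l(S, f) = 3*S
(9*l(-1, 6))*(1*(-5 + u(3, 5))) = (9*(3*(-1)))*(1*(-5 + 0)) = (9*(-3))*(1*(-5)) = -27*(-5) = 135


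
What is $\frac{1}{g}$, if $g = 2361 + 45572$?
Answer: $\frac{1}{47933} \approx 2.0862 \cdot 10^{-5}$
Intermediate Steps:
$g = 47933$
$\frac{1}{g} = \frac{1}{47933}$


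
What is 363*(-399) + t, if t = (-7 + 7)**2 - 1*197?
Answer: -145034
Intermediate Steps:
t = -197 (t = 0**2 - 197 = 0 - 197 = -197)
363*(-399) + t = 363*(-399) - 197 = -144837 - 197 = -145034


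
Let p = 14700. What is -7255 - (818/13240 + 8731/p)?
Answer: -8825961019/1216425 ≈ -7255.7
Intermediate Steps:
-7255 - (818/13240 + 8731/p) = -7255 - (818/13240 + 8731/14700) = -7255 - (818*(1/13240) + 8731*(1/14700)) = -7255 - (409/6620 + 8731/14700) = -7255 - 1*797644/1216425 = -7255 - 797644/1216425 = -8825961019/1216425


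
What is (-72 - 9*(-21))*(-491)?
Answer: -57447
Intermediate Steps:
(-72 - 9*(-21))*(-491) = (-72 + 189)*(-491) = 117*(-491) = -57447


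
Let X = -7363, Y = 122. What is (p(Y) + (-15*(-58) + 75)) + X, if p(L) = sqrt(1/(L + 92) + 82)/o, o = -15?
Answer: -6418 - sqrt(3755486)/3210 ≈ -6418.6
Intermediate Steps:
p(L) = -sqrt(82 + 1/(92 + L))/15 (p(L) = sqrt(1/(L + 92) + 82)/(-15) = sqrt(1/(92 + L) + 82)*(-1/15) = sqrt(82 + 1/(92 + L))*(-1/15) = -sqrt(82 + 1/(92 + L))/15)
(p(Y) + (-15*(-58) + 75)) + X = (-sqrt(7545 + 82*122)/sqrt(92 + 122)/15 + (-15*(-58) + 75)) - 7363 = (-sqrt(214)*sqrt(7545 + 10004)/214/15 + (870 + 75)) - 7363 = (-sqrt(3755486)/214/15 + 945) - 7363 = (-sqrt(3755486)/3210 + 945) - 7363 = (945 - sqrt(3755486)/3210) - 7363 = -6418 - sqrt(3755486)/3210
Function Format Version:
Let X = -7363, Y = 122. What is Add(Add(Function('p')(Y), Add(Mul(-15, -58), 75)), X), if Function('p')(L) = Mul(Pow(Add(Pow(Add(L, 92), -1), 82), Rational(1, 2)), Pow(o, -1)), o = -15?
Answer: Add(-6418, Mul(Rational(-1, 3210), Pow(3755486, Rational(1, 2)))) ≈ -6418.6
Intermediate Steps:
Function('p')(L) = Mul(Rational(-1, 15), Pow(Add(82, Pow(Add(92, L), -1)), Rational(1, 2))) (Function('p')(L) = Mul(Pow(Add(Pow(Add(L, 92), -1), 82), Rational(1, 2)), Pow(-15, -1)) = Mul(Pow(Add(Pow(Add(92, L), -1), 82), Rational(1, 2)), Rational(-1, 15)) = Mul(Pow(Add(82, Pow(Add(92, L), -1)), Rational(1, 2)), Rational(-1, 15)) = Mul(Rational(-1, 15), Pow(Add(82, Pow(Add(92, L), -1)), Rational(1, 2))))
Add(Add(Function('p')(Y), Add(Mul(-15, -58), 75)), X) = Add(Add(Mul(Rational(-1, 15), Pow(Mul(Pow(Add(92, 122), -1), Add(7545, Mul(82, 122))), Rational(1, 2))), Add(Mul(-15, -58), 75)), -7363) = Add(Add(Mul(Rational(-1, 15), Pow(Mul(Pow(214, -1), Add(7545, 10004)), Rational(1, 2))), Add(870, 75)), -7363) = Add(Add(Mul(Rational(-1, 15), Pow(Mul(Rational(1, 214), 17549), Rational(1, 2))), 945), -7363) = Add(Add(Mul(Rational(-1, 15), Pow(Rational(17549, 214), Rational(1, 2))), 945), -7363) = Add(Add(Mul(Rational(-1, 15), Mul(Rational(1, 214), Pow(3755486, Rational(1, 2)))), 945), -7363) = Add(Add(Mul(Rational(-1, 3210), Pow(3755486, Rational(1, 2))), 945), -7363) = Add(Add(945, Mul(Rational(-1, 3210), Pow(3755486, Rational(1, 2)))), -7363) = Add(-6418, Mul(Rational(-1, 3210), Pow(3755486, Rational(1, 2))))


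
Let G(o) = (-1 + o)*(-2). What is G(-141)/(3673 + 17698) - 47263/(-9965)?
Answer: 14266023/2999465 ≈ 4.7562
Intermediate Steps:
G(o) = 2 - 2*o
G(-141)/(3673 + 17698) - 47263/(-9965) = (2 - 2*(-141))/(3673 + 17698) - 47263/(-9965) = (2 + 282)/21371 - 47263*(-1/9965) = 284*(1/21371) + 47263/9965 = 4/301 + 47263/9965 = 14266023/2999465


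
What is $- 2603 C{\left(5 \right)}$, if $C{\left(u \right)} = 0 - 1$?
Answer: $2603$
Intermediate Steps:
$C{\left(u \right)} = -1$
$- 2603 C{\left(5 \right)} = \left(-2603\right) \left(-1\right) = 2603$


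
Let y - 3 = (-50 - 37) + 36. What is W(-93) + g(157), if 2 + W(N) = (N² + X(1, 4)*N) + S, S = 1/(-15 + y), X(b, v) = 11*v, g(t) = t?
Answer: 296855/63 ≈ 4712.0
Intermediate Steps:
y = -48 (y = 3 + ((-50 - 37) + 36) = 3 + (-87 + 36) = 3 - 51 = -48)
S = -1/63 (S = 1/(-15 - 48) = 1/(-63) = -1/63 ≈ -0.015873)
W(N) = -127/63 + N² + 44*N (W(N) = -2 + ((N² + (11*4)*N) - 1/63) = -2 + ((N² + 44*N) - 1/63) = -2 + (-1/63 + N² + 44*N) = -127/63 + N² + 44*N)
W(-93) + g(157) = (-127/63 + (-93)² + 44*(-93)) + 157 = (-127/63 + 8649 - 4092) + 157 = 286964/63 + 157 = 296855/63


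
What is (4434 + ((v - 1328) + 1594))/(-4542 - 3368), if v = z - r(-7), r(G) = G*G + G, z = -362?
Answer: -2148/3955 ≈ -0.54311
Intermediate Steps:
r(G) = G + G² (r(G) = G² + G = G + G²)
v = -404 (v = -362 - (-7)*(1 - 7) = -362 - (-7)*(-6) = -362 - 1*42 = -362 - 42 = -404)
(4434 + ((v - 1328) + 1594))/(-4542 - 3368) = (4434 + ((-404 - 1328) + 1594))/(-4542 - 3368) = (4434 + (-1732 + 1594))/(-7910) = (4434 - 138)*(-1/7910) = 4296*(-1/7910) = -2148/3955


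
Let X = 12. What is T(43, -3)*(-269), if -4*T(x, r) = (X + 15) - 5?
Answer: 2959/2 ≈ 1479.5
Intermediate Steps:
T(x, r) = -11/2 (T(x, r) = -((12 + 15) - 5)/4 = -(27 - 5)/4 = -1/4*22 = -11/2)
T(43, -3)*(-269) = -11/2*(-269) = 2959/2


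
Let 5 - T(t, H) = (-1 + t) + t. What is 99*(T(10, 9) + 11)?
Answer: -297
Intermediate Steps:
T(t, H) = 6 - 2*t (T(t, H) = 5 - ((-1 + t) + t) = 5 - (-1 + 2*t) = 5 + (1 - 2*t) = 6 - 2*t)
99*(T(10, 9) + 11) = 99*((6 - 2*10) + 11) = 99*((6 - 20) + 11) = 99*(-14 + 11) = 99*(-3) = -297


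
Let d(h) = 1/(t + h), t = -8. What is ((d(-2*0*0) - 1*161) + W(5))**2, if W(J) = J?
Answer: 1560001/64 ≈ 24375.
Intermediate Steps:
d(h) = 1/(-8 + h)
((d(-2*0*0) - 1*161) + W(5))**2 = ((1/(-8 - 2*0*0) - 1*161) + 5)**2 = ((1/(-8 + 0*0) - 161) + 5)**2 = ((1/(-8 + 0) - 161) + 5)**2 = ((1/(-8) - 161) + 5)**2 = ((-1/8 - 161) + 5)**2 = (-1289/8 + 5)**2 = (-1249/8)**2 = 1560001/64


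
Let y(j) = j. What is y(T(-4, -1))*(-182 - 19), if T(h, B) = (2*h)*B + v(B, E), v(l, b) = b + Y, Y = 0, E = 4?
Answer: -2412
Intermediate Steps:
v(l, b) = b (v(l, b) = b + 0 = b)
T(h, B) = 4 + 2*B*h (T(h, B) = (2*h)*B + 4 = 2*B*h + 4 = 4 + 2*B*h)
y(T(-4, -1))*(-182 - 19) = (4 + 2*(-1)*(-4))*(-182 - 19) = (4 + 8)*(-201) = 12*(-201) = -2412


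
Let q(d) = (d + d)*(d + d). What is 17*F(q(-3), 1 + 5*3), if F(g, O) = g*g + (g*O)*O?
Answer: 178704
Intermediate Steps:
q(d) = 4*d² (q(d) = (2*d)*(2*d) = 4*d²)
F(g, O) = g² + g*O² (F(g, O) = g² + (O*g)*O = g² + g*O²)
17*F(q(-3), 1 + 5*3) = 17*((4*(-3)²)*(4*(-3)² + (1 + 5*3)²)) = 17*((4*9)*(4*9 + (1 + 15)²)) = 17*(36*(36 + 16²)) = 17*(36*(36 + 256)) = 17*(36*292) = 17*10512 = 178704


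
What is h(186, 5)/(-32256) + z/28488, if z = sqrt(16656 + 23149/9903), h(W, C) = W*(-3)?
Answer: 31/1792 + sqrt(1633673320851)/282116664 ≈ 0.021830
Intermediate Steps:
h(W, C) = -3*W
z = sqrt(1633673320851)/9903 (z = sqrt(16656 + 23149*(1/9903)) = sqrt(16656 + 23149/9903) = sqrt(164967517/9903) = sqrt(1633673320851)/9903 ≈ 129.07)
h(186, 5)/(-32256) + z/28488 = -3*186/(-32256) + (sqrt(1633673320851)/9903)/28488 = -558*(-1/32256) + (sqrt(1633673320851)/9903)*(1/28488) = 31/1792 + sqrt(1633673320851)/282116664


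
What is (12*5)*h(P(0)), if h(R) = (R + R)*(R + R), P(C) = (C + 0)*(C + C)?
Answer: 0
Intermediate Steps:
P(C) = 2*C**2 (P(C) = C*(2*C) = 2*C**2)
h(R) = 4*R**2 (h(R) = (2*R)*(2*R) = 4*R**2)
(12*5)*h(P(0)) = (12*5)*(4*(2*0**2)**2) = 60*(4*(2*0)**2) = 60*(4*0**2) = 60*(4*0) = 60*0 = 0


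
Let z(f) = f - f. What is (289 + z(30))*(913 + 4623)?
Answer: 1599904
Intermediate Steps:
z(f) = 0
(289 + z(30))*(913 + 4623) = (289 + 0)*(913 + 4623) = 289*5536 = 1599904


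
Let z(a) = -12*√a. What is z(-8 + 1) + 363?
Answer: 363 - 12*I*√7 ≈ 363.0 - 31.749*I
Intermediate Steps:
z(-8 + 1) + 363 = -12*√(-8 + 1) + 363 = -12*I*√7 + 363 = 363 - 12*I*√7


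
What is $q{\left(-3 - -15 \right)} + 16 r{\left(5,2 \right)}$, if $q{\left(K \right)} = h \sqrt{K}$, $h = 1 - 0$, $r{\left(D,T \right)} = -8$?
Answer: $-128 + 2 \sqrt{3} \approx -124.54$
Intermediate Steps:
$h = 1$ ($h = 1 + 0 = 1$)
$q{\left(K \right)} = \sqrt{K}$ ($q{\left(K \right)} = 1 \sqrt{K} = \sqrt{K}$)
$q{\left(-3 - -15 \right)} + 16 r{\left(5,2 \right)} = \sqrt{-3 - -15} + 16 \left(-8\right) = \sqrt{-3 + 15} - 128 = \sqrt{12} - 128 = 2 \sqrt{3} - 128 = -128 + 2 \sqrt{3}$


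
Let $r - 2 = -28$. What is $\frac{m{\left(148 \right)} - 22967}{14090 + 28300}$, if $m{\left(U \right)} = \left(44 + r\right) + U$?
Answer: $- \frac{22801}{42390} \approx -0.53789$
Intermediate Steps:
$r = -26$ ($r = 2 - 28 = -26$)
$m{\left(U \right)} = 18 + U$ ($m{\left(U \right)} = \left(44 - 26\right) + U = 18 + U$)
$\frac{m{\left(148 \right)} - 22967}{14090 + 28300} = \frac{\left(18 + 148\right) - 22967}{14090 + 28300} = \frac{166 - 22967}{42390} = \left(-22801\right) \frac{1}{42390} = - \frac{22801}{42390}$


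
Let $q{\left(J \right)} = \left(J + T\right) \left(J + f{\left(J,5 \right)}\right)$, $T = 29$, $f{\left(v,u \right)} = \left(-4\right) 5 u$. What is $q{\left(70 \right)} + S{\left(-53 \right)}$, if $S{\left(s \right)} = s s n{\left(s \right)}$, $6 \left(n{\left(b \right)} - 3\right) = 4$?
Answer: $\frac{21989}{3} \approx 7329.7$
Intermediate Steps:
$f{\left(v,u \right)} = - 20 u$
$n{\left(b \right)} = \frac{11}{3}$ ($n{\left(b \right)} = 3 + \frac{1}{6} \cdot 4 = 3 + \frac{2}{3} = \frac{11}{3}$)
$S{\left(s \right)} = \frac{11 s^{2}}{3}$ ($S{\left(s \right)} = s s \frac{11}{3} = s^{2} \cdot \frac{11}{3} = \frac{11 s^{2}}{3}$)
$q{\left(J \right)} = \left(-100 + J\right) \left(29 + J\right)$ ($q{\left(J \right)} = \left(J + 29\right) \left(J - 100\right) = \left(29 + J\right) \left(J - 100\right) = \left(29 + J\right) \left(-100 + J\right) = \left(-100 + J\right) \left(29 + J\right)$)
$q{\left(70 \right)} + S{\left(-53 \right)} = \left(-2900 + 70^{2} - 4970\right) + \frac{11 \left(-53\right)^{2}}{3} = \left(-2900 + 4900 - 4970\right) + \frac{11}{3} \cdot 2809 = -2970 + \frac{30899}{3} = \frac{21989}{3}$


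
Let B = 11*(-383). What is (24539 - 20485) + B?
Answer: -159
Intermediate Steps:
B = -4213
(24539 - 20485) + B = (24539 - 20485) - 4213 = 4054 - 4213 = -159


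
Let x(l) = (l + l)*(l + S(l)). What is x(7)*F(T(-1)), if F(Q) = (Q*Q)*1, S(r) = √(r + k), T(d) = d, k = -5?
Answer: 98 + 14*√2 ≈ 117.80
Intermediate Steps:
S(r) = √(-5 + r) (S(r) = √(r - 5) = √(-5 + r))
x(l) = 2*l*(l + √(-5 + l)) (x(l) = (l + l)*(l + √(-5 + l)) = (2*l)*(l + √(-5 + l)) = 2*l*(l + √(-5 + l)))
F(Q) = Q² (F(Q) = Q²*1 = Q²)
x(7)*F(T(-1)) = (2*7*(7 + √(-5 + 7)))*(-1)² = (2*7*(7 + √2))*1 = (98 + 14*√2)*1 = 98 + 14*√2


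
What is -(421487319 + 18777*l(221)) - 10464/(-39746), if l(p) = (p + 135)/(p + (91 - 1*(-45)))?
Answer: -8376589595323/19873 ≈ -4.2151e+8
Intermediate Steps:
l(p) = (135 + p)/(136 + p) (l(p) = (135 + p)/(p + (91 + 45)) = (135 + p)/(p + 136) = (135 + p)/(136 + p))
-(421487319 + 18777*l(221)) - 10464/(-39746) = -(421487319 + 18777*(135 + 221)/(136 + 221)) - 10464/(-39746) = -18777/(1/(22447 + 356/357)) - 10464*(-1/39746) = -18777/(1/(22447 + (1/357)*356)) + 5232/19873 = -18777/(1/(22447 + 356/357)) + 5232/19873 = -18777/(1/(8013935/357)) + 5232/19873 = -18777/357/8013935 + 5232/19873 = -18777*8013935/357 + 5232/19873 = -50159219165/119 + 5232/19873 = -8376589595323/19873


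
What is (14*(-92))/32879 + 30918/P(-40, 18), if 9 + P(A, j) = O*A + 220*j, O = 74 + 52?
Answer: -4406734/155001 ≈ -28.430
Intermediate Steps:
O = 126
P(A, j) = -9 + 126*A + 220*j (P(A, j) = -9 + (126*A + 220*j) = -9 + 126*A + 220*j)
(14*(-92))/32879 + 30918/P(-40, 18) = (14*(-92))/32879 + 30918/(-9 + 126*(-40) + 220*18) = -1288*1/32879 + 30918/(-9 - 5040 + 3960) = -184/4697 + 30918/(-1089) = -184/4697 + 30918*(-1/1089) = -184/4697 - 10306/363 = -4406734/155001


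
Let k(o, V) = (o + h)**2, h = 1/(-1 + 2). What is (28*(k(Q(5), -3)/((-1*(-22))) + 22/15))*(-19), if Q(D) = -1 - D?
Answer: -228494/165 ≈ -1384.8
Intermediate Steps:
h = 1 (h = 1/1 = 1)
k(o, V) = (1 + o)**2 (k(o, V) = (o + 1)**2 = (1 + o)**2)
(28*(k(Q(5), -3)/((-1*(-22))) + 22/15))*(-19) = (28*((1 + (-1 - 1*5))**2/((-1*(-22))) + 22/15))*(-19) = (28*((1 + (-1 - 5))**2/22 + 22*(1/15)))*(-19) = (28*((1 - 6)**2*(1/22) + 22/15))*(-19) = (28*((-5)**2*(1/22) + 22/15))*(-19) = (28*(25*(1/22) + 22/15))*(-19) = (28*(25/22 + 22/15))*(-19) = (28*(859/330))*(-19) = (12026/165)*(-19) = -228494/165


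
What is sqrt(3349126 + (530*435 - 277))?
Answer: 3*sqrt(397711) ≈ 1891.9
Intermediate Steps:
sqrt(3349126 + (530*435 - 277)) = sqrt(3349126 + (230550 - 277)) = sqrt(3349126 + 230273) = sqrt(3579399) = 3*sqrt(397711)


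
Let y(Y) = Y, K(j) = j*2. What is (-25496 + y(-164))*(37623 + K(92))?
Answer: -970127620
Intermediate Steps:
K(j) = 2*j
(-25496 + y(-164))*(37623 + K(92)) = (-25496 - 164)*(37623 + 2*92) = -25660*(37623 + 184) = -25660*37807 = -970127620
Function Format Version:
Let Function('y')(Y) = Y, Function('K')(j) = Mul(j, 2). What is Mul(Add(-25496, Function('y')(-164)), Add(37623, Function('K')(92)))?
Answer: -970127620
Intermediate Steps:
Function('K')(j) = Mul(2, j)
Mul(Add(-25496, Function('y')(-164)), Add(37623, Function('K')(92))) = Mul(Add(-25496, -164), Add(37623, Mul(2, 92))) = Mul(-25660, Add(37623, 184)) = Mul(-25660, 37807) = -970127620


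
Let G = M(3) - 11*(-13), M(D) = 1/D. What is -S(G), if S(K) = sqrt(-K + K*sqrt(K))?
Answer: -sqrt(-1290 + 430*sqrt(1290))/3 ≈ -39.657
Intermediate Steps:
M(D) = 1/D
G = 430/3 (G = 1/3 - 11*(-13) = 1/3 + 143 = 430/3 ≈ 143.33)
S(K) = sqrt(K**(3/2) - K) (S(K) = sqrt(-K + K**(3/2)) = sqrt(K**(3/2) - K))
-S(G) = -sqrt((430/3)**(3/2) - 1*430/3) = -sqrt(430*sqrt(1290)/9 - 430/3) = -sqrt(-430/3 + 430*sqrt(1290)/9)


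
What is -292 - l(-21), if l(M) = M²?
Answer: -733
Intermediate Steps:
-292 - l(-21) = -292 - 1*(-21)² = -292 - 1*441 = -292 - 441 = -733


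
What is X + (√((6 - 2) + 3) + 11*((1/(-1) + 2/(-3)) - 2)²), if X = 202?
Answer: 3149/9 + √7 ≈ 352.53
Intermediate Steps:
X + (√((6 - 2) + 3) + 11*((1/(-1) + 2/(-3)) - 2)²) = 202 + (√((6 - 2) + 3) + 11*((1/(-1) + 2/(-3)) - 2)²) = 202 + (√(4 + 3) + 11*((1*(-1) + 2*(-⅓)) - 2)²) = 202 + (√7 + 11*((-1 - ⅔) - 2)²) = 202 + (√7 + 11*(-5/3 - 2)²) = 202 + (√7 + 11*(-11/3)²) = 202 + (√7 + 11*(121/9)) = 202 + (√7 + 1331/9) = 202 + (1331/9 + √7) = 3149/9 + √7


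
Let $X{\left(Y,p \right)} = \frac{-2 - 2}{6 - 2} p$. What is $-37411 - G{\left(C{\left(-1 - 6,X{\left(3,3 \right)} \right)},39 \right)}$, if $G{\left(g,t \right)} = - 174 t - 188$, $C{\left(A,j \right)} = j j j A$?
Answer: $-30437$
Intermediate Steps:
$X{\left(Y,p \right)} = - p$ ($X{\left(Y,p \right)} = - \frac{4}{4} p = \left(-4\right) \frac{1}{4} p = - p$)
$C{\left(A,j \right)} = A j^{3}$ ($C{\left(A,j \right)} = j^{2} A j = A j^{3}$)
$G{\left(g,t \right)} = -188 - 174 t$
$-37411 - G{\left(C{\left(-1 - 6,X{\left(3,3 \right)} \right)},39 \right)} = -37411 - \left(-188 - 6786\right) = -37411 - -6974 = -37411 + 6974 = -30437$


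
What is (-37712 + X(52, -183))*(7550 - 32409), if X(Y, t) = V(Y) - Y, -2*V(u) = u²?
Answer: 972384644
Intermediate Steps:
V(u) = -u²/2
X(Y, t) = -Y - Y²/2 (X(Y, t) = -Y²/2 - Y = -Y - Y²/2)
(-37712 + X(52, -183))*(7550 - 32409) = (-37712 + (½)*52*(-2 - 1*52))*(7550 - 32409) = (-37712 + (½)*52*(-2 - 52))*(-24859) = (-37712 + (½)*52*(-54))*(-24859) = (-37712 - 1404)*(-24859) = -39116*(-24859) = 972384644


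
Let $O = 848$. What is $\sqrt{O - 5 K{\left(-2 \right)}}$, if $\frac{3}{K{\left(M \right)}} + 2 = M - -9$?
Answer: $13 \sqrt{5} \approx 29.069$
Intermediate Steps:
$K{\left(M \right)} = \frac{3}{7 + M}$ ($K{\left(M \right)} = \frac{3}{-2 + \left(M - -9\right)} = \frac{3}{-2 + \left(M + 9\right)} = \frac{3}{-2 + \left(9 + M\right)} = \frac{3}{7 + M}$)
$\sqrt{O - 5 K{\left(-2 \right)}} = \sqrt{848 - 5 \frac{3}{7 - 2}} = \sqrt{848 - 5 \cdot \frac{3}{5}} = \sqrt{848 - 5 \cdot 3 \cdot \frac{1}{5}} = \sqrt{848 - 3} = \sqrt{845} = 13 \sqrt{5}$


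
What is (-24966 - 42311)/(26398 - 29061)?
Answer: 67277/2663 ≈ 25.264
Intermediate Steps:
(-24966 - 42311)/(26398 - 29061) = -67277/(-2663) = -67277*(-1/2663) = 67277/2663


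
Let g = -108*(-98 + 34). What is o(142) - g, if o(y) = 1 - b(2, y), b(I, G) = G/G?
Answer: -6912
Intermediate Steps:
b(I, G) = 1
o(y) = 0 (o(y) = 1 - 1*1 = 1 - 1 = 0)
g = 6912 (g = -108*(-64) = 6912)
o(142) - g = 0 - 1*6912 = 0 - 6912 = -6912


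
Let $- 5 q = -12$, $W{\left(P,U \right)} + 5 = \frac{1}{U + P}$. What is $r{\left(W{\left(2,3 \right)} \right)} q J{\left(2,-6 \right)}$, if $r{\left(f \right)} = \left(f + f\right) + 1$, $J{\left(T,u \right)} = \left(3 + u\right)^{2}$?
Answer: $- \frac{4644}{25} \approx -185.76$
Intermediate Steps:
$W{\left(P,U \right)} = -5 + \frac{1}{P + U}$ ($W{\left(P,U \right)} = -5 + \frac{1}{U + P} = -5 + \frac{1}{P + U}$)
$r{\left(f \right)} = 1 + 2 f$ ($r{\left(f \right)} = 2 f + 1 = 1 + 2 f$)
$q = \frac{12}{5}$ ($q = \left(- \frac{1}{5}\right) \left(-12\right) = \frac{12}{5} \approx 2.4$)
$r{\left(W{\left(2,3 \right)} \right)} q J{\left(2,-6 \right)} = \left(1 + 2 \frac{1 - 10 - 15}{2 + 3}\right) \frac{12}{5} \left(3 - 6\right)^{2} = \left(1 + 2 \frac{1 - 10 - 15}{5}\right) \frac{12}{5} \left(-3\right)^{2} = \left(1 + 2 \cdot \frac{1}{5} \left(-24\right)\right) \frac{12}{5} \cdot 9 = \left(1 + 2 \left(- \frac{24}{5}\right)\right) \frac{12}{5} \cdot 9 = \left(1 - \frac{48}{5}\right) \frac{12}{5} \cdot 9 = \left(- \frac{43}{5}\right) \frac{12}{5} \cdot 9 = \left(- \frac{516}{25}\right) 9 = - \frac{4644}{25}$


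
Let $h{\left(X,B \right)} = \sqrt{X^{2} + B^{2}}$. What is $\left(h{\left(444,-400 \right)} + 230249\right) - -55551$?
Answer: $285800 + 4 \sqrt{22321} \approx 2.864 \cdot 10^{5}$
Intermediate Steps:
$h{\left(X,B \right)} = \sqrt{B^{2} + X^{2}}$
$\left(h{\left(444,-400 \right)} + 230249\right) - -55551 = \left(\sqrt{\left(-400\right)^{2} + 444^{2}} + 230249\right) - -55551 = \left(\sqrt{160000 + 197136} + 230249\right) + \left(-50311 + 105862\right) = \left(\sqrt{357136} + 230249\right) + 55551 = \left(4 \sqrt{22321} + 230249\right) + 55551 = \left(230249 + 4 \sqrt{22321}\right) + 55551 = 285800 + 4 \sqrt{22321}$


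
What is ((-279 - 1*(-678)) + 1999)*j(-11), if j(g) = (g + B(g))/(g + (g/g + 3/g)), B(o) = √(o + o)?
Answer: 290158/113 - 26378*I*√22/113 ≈ 2567.8 - 1094.9*I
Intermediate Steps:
B(o) = √2*√o (B(o) = √(2*o) = √2*√o)
j(g) = (g + √2*√g)/(1 + g + 3/g) (j(g) = (g + √2*√g)/(g + (g/g + 3/g)) = (g + √2*√g)/(g + (1 + 3/g)) = (g + √2*√g)/(1 + g + 3/g))
((-279 - 1*(-678)) + 1999)*j(-11) = ((-279 - 1*(-678)) + 1999)*(-11*(-11 + √2*√(-11))/(3 - 11 + (-11)²)) = ((-279 + 678) + 1999)*(-11*(-11 + √2*(I*√11))/(3 - 11 + 121)) = (399 + 1999)*(-11*(-11 + I*√22)/113) = 2398*(-11*1/113*(-11 + I*√22)) = 2398*(121/113 - 11*I*√22/113) = 290158/113 - 26378*I*√22/113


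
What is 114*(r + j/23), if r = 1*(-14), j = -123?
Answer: -50730/23 ≈ -2205.7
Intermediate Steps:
r = -14
114*(r + j/23) = 114*(-14 - 123/23) = 114*(-445/23) = -50730/23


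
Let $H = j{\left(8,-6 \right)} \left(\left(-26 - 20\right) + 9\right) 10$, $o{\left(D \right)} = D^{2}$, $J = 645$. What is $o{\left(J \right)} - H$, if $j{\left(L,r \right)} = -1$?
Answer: $415655$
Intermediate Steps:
$H = 370$ ($H = - (\left(-26 - 20\right) + 9) 10 = - (-46 + 9) 10 = \left(-1\right) \left(-37\right) 10 = 37 \cdot 10 = 370$)
$o{\left(J \right)} - H = 645^{2} - 370 = 416025 - 370 = 415655$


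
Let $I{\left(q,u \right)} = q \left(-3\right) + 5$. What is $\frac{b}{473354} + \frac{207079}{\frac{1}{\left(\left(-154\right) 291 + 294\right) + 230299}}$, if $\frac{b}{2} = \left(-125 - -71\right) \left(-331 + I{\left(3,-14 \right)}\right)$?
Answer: $\frac{9105184190993347}{236677} \approx 3.8471 \cdot 10^{10}$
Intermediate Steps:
$I{\left(q,u \right)} = 5 - 3 q$ ($I{\left(q,u \right)} = - 3 q + 5 = 5 - 3 q$)
$b = 36180$ ($b = 2 \left(-125 - -71\right) \left(-331 + \left(5 - 9\right)\right) = 2 \left(-125 + 71\right) \left(-331 + \left(5 - 9\right)\right) = 2 \left(- 54 \left(-331 - 4\right)\right) = 2 \left(\left(-54\right) \left(-335\right)\right) = 2 \cdot 18090 = 36180$)
$\frac{b}{473354} + \frac{207079}{\frac{1}{\left(\left(-154\right) 291 + 294\right) + 230299}} = \frac{36180}{473354} + \frac{207079}{\frac{1}{\left(\left(-154\right) 291 + 294\right) + 230299}} = 36180 \cdot \frac{1}{473354} + \frac{207079}{\frac{1}{\left(-44814 + 294\right) + 230299}} = \frac{18090}{236677} + \frac{207079}{\frac{1}{-44520 + 230299}} = \frac{18090}{236677} + \frac{207079}{\frac{1}{185779}} = \frac{18090}{236677} + 207079 \frac{1}{\frac{1}{185779}} = \frac{18090}{236677} + 207079 \cdot 185779 = \frac{18090}{236677} + 38470929541 = \frac{9105184190993347}{236677}$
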